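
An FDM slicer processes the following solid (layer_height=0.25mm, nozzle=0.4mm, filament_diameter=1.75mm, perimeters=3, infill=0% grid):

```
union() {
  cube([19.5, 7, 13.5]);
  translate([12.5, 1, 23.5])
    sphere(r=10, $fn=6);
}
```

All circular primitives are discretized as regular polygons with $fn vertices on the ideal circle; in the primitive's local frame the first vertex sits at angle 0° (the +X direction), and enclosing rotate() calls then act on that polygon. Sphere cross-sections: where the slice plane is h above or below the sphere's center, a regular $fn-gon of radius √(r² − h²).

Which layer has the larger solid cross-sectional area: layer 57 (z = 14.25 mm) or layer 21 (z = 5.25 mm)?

layer 21 (z = 5.25 mm)

Layer 57 (z = 14.25): the cube is not intersected at this z (z outside [0, 13.5]); the r=10 sphere at (12.5, 1) slices to a regular 6-gon of circumradius 3.800 (√(r²−h²) with h=9.25 from center) (area = (6/2)·3.800²·sin(360°/6) = 37.51 mm²); Combining (union): only the r=10 sphere at (12.5, 1) is present, so the union is just that shape — area = 37.51 mm². So its area = 37.51 mm². Layer 21 (z = 5.25): the 19.5×7 cube contributes its full rectangle (area 136.50 mm²); the sphere at (12.5, 1) is not intersected at this z (|z−center|=18.250 > r=10); Merging all regions: only the 19.5×7 cube is present, so the union is just that shape — area = 136.50 mm². So its area = 136.50 mm². Layer 21 is larger (136.50 vs 37.51 mm²).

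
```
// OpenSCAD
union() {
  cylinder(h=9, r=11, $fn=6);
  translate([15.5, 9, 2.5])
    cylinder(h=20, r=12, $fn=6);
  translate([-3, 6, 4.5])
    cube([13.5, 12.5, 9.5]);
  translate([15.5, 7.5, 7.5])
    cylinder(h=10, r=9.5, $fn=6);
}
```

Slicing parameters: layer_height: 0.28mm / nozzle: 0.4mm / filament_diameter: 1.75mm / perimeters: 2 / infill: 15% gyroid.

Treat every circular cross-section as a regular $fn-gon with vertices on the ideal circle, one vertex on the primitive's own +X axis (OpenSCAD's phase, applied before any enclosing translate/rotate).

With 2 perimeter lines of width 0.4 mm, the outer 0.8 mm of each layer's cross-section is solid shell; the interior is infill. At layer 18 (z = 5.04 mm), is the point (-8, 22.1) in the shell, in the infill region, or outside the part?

At z = 5.04 mm: the r=11 cylinder contributes a regular 6-gon of circumradius 11; the r=12 cylinder at (15.5, 9) contributes a regular 6-gon of circumradius 12; the cube at (-3, 6) (footprint 13.5×12.5) is included at this height; the cylinder at (15.5, 7.5) is absent (z outside [7.5, 17.5]); Merging all regions: the regions partially overlap (shared area 108.32 mm²), so overlapping operands fuse into one piece — 1 connected region. Overall, the cross-section is a single solid region. The nearest boundary edge runs (-3.00, 9.53)→(-3.00, 18.50); distance from the point to it = 6.16 mm. The point is not inside any of the regions above, so it lies outside the cross-section (6.16 mm from the nearest boundary).

outside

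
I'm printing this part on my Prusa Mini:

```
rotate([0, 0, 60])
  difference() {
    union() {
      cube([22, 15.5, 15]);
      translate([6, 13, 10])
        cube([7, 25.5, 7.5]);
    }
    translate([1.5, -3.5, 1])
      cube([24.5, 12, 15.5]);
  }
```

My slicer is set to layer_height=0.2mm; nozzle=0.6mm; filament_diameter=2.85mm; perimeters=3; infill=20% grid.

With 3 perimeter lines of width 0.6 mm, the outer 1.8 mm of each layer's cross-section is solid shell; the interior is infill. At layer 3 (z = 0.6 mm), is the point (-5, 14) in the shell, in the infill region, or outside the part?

infill

At z = 0.6 mm: the 22×15.5 cube contributes its full rectangle; the cube at (6, 13) does not reach this height (z outside [10, 17.5]); Merging all regions: only the 22×15.5 cube is present, so the union is just that shape — 1 connected region; the cube at (1.5, -3.5) is absent (z outside [1, 16.5]); Subtracting the remaining from the first: none of the subtracted shapes is present at this height, so that combined region is unchanged — 1 connected region; (whole slice rotated 60° about Z — lengths, areas and connectivity unchanged). Overall, the cross-section is a single solid region. Undo the 60° rotation: the query point maps to (9.624, 11.330) in the un-rotated model frame. The nearest boundary edge runs (22.00, 15.50)→(0.00, 15.50); distance from the point to it = 4.17 mm. The point is inside the cross-section and 4.17 mm from the nearest boundary — more than the 1.8 mm shell width (3 × 0.6), so it's in the infill interior.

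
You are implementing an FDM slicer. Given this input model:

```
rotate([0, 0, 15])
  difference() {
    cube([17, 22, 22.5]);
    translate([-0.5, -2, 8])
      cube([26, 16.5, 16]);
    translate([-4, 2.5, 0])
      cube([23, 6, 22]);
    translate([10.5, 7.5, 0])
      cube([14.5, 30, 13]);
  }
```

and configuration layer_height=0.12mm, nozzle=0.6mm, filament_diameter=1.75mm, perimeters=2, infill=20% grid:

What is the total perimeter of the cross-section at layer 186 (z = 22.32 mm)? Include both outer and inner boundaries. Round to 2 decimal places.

At z = 22.32 mm: the cube (footprint 17×22) is included at this height (perimeter 78.00 mm); the 26×16.5 cube at (-0.5, -2) contributes its full rectangle (perimeter 85.00 mm); the cube at (-4, 2.5) does not reach this height (z outside [0, 22]); the cube at (10.5, 7.5) is absent (z outside [0, 13]); After the difference (first − rest): starting from the 17×22 cube, the 26×16.5 cube at (-0.5, -2) partially overlaps it — only the 246.50 mm² overlap (of its 429.00 mm²) is removed, clipping the outline — boundary = 49.00 mm; (rotated 15° about Z; rotation is an isometry so areas/perimeters/island counts are preserved). Overall, the cross-section is a single solid region. Total boundary length (outer) = 49.00 mm.

49.00 mm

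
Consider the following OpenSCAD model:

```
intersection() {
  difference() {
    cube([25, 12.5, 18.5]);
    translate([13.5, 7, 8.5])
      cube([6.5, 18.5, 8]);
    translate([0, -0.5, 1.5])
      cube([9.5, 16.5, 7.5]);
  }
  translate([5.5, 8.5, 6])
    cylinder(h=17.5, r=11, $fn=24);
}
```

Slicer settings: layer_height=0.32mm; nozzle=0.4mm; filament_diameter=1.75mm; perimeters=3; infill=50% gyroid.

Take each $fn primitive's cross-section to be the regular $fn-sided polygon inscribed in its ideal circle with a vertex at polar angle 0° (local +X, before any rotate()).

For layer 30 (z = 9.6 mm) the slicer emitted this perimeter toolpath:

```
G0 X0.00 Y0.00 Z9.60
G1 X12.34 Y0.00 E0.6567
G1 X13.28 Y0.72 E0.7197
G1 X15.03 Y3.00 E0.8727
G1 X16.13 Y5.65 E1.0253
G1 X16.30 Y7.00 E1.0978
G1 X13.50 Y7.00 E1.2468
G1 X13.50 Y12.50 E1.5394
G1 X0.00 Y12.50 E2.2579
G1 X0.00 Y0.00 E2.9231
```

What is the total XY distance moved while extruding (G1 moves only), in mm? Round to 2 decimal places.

Sum the Euclidean lengths of each G1 segment: total = 54.93 mm.

54.93 mm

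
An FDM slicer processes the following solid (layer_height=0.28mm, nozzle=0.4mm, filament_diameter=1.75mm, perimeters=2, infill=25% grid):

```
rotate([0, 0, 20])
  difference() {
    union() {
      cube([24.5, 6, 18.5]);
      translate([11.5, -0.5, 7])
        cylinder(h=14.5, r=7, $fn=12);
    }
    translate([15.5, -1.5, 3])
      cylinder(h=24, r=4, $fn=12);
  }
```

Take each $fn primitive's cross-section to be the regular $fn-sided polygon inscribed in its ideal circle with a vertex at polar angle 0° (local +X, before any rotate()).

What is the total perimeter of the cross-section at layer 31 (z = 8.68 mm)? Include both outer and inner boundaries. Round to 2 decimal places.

81.35 mm

At z = 8.68 mm: the cube is present — its section is the full 24.5×6 rectangle (perimeter 61.00 mm); the r=7 cylinder at (11.5, -0.5) contributes a regular 12-gon of circumradius 7 (perimeter = 2·12·7.000·sin(180°/12) = 43.48 mm); Combining (union): the regions partially overlap (shared area 65.63 mm²), so the edge portions inside another operand are dropped and the merged outline is re-measured after clipping — boundary = 70.18 mm; the cylinder at (15.5, -1.5): section is a regular 12-gon, circumradius r=4 (perimeter = 2·12·4.000·sin(180°/12) = 24.85 mm); Subtracting the remaining from the first: starting from that combined region, the r=4 cylinder at (15.5, -1.5) partially overlaps it — only the 42.54 mm² overlap (of its 48.00 mm²) is removed, clipping the outline — boundary = 81.35 mm; (whole slice rotated 20° about Z — lengths, areas and connectivity unchanged). Overall, the cross-section is a single solid region. Total boundary length (outer) = 81.35 mm.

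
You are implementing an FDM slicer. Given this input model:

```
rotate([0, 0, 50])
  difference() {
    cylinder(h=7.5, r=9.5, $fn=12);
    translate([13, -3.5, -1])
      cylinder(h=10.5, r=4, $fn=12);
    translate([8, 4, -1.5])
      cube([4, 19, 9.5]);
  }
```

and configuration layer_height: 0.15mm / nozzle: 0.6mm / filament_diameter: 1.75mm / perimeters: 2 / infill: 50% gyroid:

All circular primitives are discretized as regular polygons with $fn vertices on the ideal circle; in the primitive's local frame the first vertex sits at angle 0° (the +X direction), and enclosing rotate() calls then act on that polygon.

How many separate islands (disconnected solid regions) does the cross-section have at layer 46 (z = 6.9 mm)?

1

At z = 6.9 mm: the cylinder: section is a regular 12-gon, circumradius r=9.5; the r=4 cylinder at (13, -3.5) gives a regular 12-gon of circumradius 4 (constant along its height); the cube at (8, 4) is present — its section is the full 4×19 rectangle; Subtracting the remaining from the first: starting from the r=9.5 cylinder, the r=4 cylinder at (13, -3.5) misses the remaining region (no effect); the 4×19 cube at (8, 4) partially overlaps it — only the 0.27 mm² overlap (of its 76.00 mm²) is removed, clipping the outline — 1 connected region; (rotated 50° about Z; rotation is an isometry so areas/perimeters/island counts are preserved). Overall, the cross-section is a single solid region. Island count = 1.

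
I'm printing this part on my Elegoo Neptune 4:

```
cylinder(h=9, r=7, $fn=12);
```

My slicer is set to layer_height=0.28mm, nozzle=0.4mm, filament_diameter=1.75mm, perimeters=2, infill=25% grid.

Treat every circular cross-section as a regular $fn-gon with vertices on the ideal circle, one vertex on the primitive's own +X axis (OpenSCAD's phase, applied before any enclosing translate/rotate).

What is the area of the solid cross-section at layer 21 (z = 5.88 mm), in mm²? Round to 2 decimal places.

At z = 5.88 mm: the r=7 cylinder gives a regular 12-gon of circumradius 7 (constant along its height) (area = (12/2)·7.000²·sin(360°/12) = 147.00 mm²). Overall, the cross-section is a single solid region. Net area = 147.00 mm².

147.00 mm²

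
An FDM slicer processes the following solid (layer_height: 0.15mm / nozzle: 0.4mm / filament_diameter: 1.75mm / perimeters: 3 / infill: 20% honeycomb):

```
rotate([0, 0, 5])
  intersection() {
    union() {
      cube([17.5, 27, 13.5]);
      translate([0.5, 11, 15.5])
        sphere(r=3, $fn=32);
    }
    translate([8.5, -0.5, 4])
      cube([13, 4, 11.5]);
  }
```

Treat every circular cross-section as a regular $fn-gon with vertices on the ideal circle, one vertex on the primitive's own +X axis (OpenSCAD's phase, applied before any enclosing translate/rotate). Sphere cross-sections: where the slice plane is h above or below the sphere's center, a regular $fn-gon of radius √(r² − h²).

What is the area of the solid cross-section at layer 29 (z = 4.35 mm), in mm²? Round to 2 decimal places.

31.50 mm²

At z = 4.35 mm: the cube is present — its section is the full 17.5×27 rectangle (area 472.50 mm²); the sphere at (0.5, 11) does not reach this height (|z−center|=11.150 > r=3); Taking the union: only the 17.5×27 cube is present, so the union is just that shape — area = 472.50 mm²; the 13×4 cube at (8.5, -0.5) contributes its full rectangle (area 52.00 mm²); After intersecting: the 13×4 cube at (8.5, -0.5) partially overlaps that combined region; clipping to the common part keeps 31.50 mm² — area = 31.50 mm²; (rotated 5° about Z; rotation is an isometry so areas/perimeters/island counts are preserved). Overall, the cross-section is a single solid region. Net area = 31.50 mm².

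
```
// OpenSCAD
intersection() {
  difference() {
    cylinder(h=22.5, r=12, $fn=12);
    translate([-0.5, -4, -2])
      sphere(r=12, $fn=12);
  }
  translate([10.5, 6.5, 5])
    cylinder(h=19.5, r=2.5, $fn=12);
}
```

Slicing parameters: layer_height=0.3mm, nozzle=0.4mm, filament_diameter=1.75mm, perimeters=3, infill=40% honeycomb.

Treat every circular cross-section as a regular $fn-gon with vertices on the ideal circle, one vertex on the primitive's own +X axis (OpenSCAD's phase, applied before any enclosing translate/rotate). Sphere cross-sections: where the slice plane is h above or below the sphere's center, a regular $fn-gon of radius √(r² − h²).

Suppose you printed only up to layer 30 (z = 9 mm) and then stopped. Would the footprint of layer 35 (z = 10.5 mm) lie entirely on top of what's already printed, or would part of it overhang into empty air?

entirely on top

Compare the two slices. At z = 9: the r=12 cylinder contributes a regular 12-gon of circumradius 12 (area = (12/2)·12.000²·sin(360°/12) = 432.00 mm²); the r=12 sphere at (-0.5, -4) contributes a regular 12-gon of circumradius √(12²−11²) = 4.796 (area = (12/2)·4.796²·sin(360°/12) = 69.00 mm²); Taking the first minus the rest: starting from the r=12 cylinder (432.00 mm²), the r=12 sphere at (-0.5, -4) lies wholly inside it (removes its full 69.00 mm² and its 29.79 mm outline becomes a hole wall) — area = 363.00 mm²; the cylinder at (10.5, 6.5): section is a regular 12-gon, circumradius r=2.5 (area = (12/2)·2.500²·sin(360°/12) = 18.75 mm²); Taking the intersection: the r=2.5 cylinder at (10.5, 6.5) partially overlaps the result so far; clipping to the common part keeps 6.20 mm² — area = 6.20 mm². At z = 10.5: the r=12 cylinder contributes a regular 12-gon of circumradius 12 (area = (12/2)·12.000²·sin(360°/12) = 432.00 mm²); the sphere at (-0.5, -4) is not intersected at this z (|z−center|=12.500 > r=12); After the difference (first − rest): none of the subtracted shapes is present at this height, so the r=12 cylinder is unchanged — area = 432.00 mm²; the cylinder at (10.5, 6.5): section is a regular 12-gon, circumradius r=2.5 (area = (12/2)·2.500²·sin(360°/12) = 18.75 mm²); After intersecting: the r=2.5 cylinder at (10.5, 6.5) partially overlaps that combined region; clipping to the common part keeps 6.20 mm² — area = 6.20 mm². Checking containment: the cross-section at z = 10.5 is a subset of the cross-section at z = 9.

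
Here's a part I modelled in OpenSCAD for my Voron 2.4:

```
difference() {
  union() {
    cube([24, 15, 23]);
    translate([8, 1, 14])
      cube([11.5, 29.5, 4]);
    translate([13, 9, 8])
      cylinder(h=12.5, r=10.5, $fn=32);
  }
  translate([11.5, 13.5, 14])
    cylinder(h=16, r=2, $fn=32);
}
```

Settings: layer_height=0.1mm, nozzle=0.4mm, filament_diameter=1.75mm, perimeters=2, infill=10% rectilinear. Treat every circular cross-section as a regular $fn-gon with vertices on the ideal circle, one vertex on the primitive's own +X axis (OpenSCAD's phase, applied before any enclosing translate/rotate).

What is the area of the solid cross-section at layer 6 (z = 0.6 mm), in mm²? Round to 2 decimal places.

At z = 0.6 mm: the cube (footprint 24×15) is included at this height (area 360.00 mm²); the cube at (8, 1) is not intersected at this z (z outside [14, 18]); the cylinder at (13, 9) does not reach this height (z outside [8, 20.5]); Taking the union: only the 24×15 cube is present, so the union is just that shape — area = 360.00 mm²; the cylinder at (11.5, 13.5) is absent (z outside [14, 30]); Subtracting the remaining from the first: none of the subtracted shapes is present at this height, so that combined region is unchanged — area = 360.00 mm². Overall, the cross-section is a single solid region. Net area = 360.00 mm².

360.00 mm²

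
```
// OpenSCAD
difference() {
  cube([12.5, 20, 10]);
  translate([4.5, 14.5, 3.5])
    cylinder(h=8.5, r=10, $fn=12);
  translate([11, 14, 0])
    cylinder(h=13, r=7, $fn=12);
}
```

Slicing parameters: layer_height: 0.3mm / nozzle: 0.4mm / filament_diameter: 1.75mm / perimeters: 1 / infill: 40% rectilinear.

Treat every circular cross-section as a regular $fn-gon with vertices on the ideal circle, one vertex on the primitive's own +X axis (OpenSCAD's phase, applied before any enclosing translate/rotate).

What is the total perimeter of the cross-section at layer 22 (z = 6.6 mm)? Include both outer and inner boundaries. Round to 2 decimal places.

At z = 6.6 mm: the cube (footprint 12.5×20) is included at this height (perimeter 65.00 mm); the r=10 cylinder at (4.5, 14.5) contributes a regular 12-gon of circumradius 10 (perimeter = 2·12·10.000·sin(180°/12) = 62.12 mm); the r=7 cylinder at (11, 14) gives a regular 12-gon of circumradius 7 (constant along its height) (perimeter = 2·12·7.000·sin(180°/12) = 43.48 mm); After the difference (first − rest): starting from the 12.5×20 cube, the r=10 cylinder at (4.5, 14.5) partially overlaps it — only the 179.17 mm² overlap (of its 300.00 mm²) is removed, clipping the outline; the r=7 cylinder at (11, 14) partially overlaps it — only the 1.38 mm² overlap (of its 147.00 mm²) is removed, clipping the outline — boundary = 39.02 mm. Overall, the cross-section is a single solid region. Total boundary length (outer) = 39.02 mm.

39.02 mm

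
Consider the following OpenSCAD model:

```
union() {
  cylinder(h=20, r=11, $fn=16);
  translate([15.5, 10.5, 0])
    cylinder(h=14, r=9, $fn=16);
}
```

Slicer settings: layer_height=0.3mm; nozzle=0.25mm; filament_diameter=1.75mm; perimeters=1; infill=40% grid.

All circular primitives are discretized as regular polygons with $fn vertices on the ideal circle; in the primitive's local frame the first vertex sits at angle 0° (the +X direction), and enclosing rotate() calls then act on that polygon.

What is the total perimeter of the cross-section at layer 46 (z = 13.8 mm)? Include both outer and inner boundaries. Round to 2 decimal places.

At z = 13.8 mm: the r=11 cylinder gives a regular 16-gon of circumradius 11 (constant along its height) (perimeter = 2·16·11.000·sin(180°/16) = 68.67 mm); the cylinder at (15.5, 10.5): section is a regular 16-gon, circumradius r=9 (perimeter = 2·16·9.000·sin(180°/16) = 56.19 mm); Merging all regions: the regions partially overlap (shared area 4.42 mm²), so the edge portions inside another operand are dropped and the merged outline is re-measured after clipping — boundary = 112.38 mm. Overall, the cross-section is a single solid region. Total boundary length (outer) = 112.38 mm.

112.38 mm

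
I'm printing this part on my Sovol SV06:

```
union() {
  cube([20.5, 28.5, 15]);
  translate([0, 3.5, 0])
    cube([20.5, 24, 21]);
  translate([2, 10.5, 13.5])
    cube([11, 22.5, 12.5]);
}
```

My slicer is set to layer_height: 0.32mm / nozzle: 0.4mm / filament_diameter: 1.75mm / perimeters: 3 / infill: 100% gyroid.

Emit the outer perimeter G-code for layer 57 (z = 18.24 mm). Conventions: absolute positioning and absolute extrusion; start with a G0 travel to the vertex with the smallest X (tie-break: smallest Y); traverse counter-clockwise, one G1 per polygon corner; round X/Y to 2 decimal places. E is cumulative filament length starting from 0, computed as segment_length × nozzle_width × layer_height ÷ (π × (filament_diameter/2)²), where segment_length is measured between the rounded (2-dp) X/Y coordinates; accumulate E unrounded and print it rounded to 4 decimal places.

At z = 18.24 mm: the cube does not reach this height (z outside [0, 15]); the cube at (0, 3.5) (footprint 20.5×24) is included at this height; the cube at (2, 10.5) (footprint 11×22.5) is included at this height; Taking the union: the regions partially overlap (shared area 187.00 mm²), so overlapping operands fuse into one piece — 1 connected region. The outline is a single polygon with 8 vertices. Extrusion per mm of travel: 0.4 × 0.32 / (π × 0.875²) = 0.053216. Accumulating E over each segment gives final E = 5.3216.

G0 X0.00 Y3.50 Z18.24
G1 X20.50 Y3.50 E1.0909
G1 X20.50 Y27.50 E2.3681
G1 X13.00 Y27.50 E2.7672
G1 X13.00 Y33.00 E3.0599
G1 X2.00 Y33.00 E3.6453
G1 X2.00 Y27.50 E3.9380
G1 X0.00 Y27.50 E4.0444
G1 X0.00 Y3.50 E5.3216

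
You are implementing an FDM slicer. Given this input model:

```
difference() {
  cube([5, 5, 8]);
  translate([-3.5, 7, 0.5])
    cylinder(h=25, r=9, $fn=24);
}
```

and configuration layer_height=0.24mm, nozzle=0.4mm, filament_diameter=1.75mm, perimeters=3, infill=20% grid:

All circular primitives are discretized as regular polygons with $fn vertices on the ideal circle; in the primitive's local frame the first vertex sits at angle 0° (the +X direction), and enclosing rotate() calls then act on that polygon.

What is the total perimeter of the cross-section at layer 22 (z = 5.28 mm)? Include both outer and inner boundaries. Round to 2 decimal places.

At z = 5.28 mm: the cube (footprint 5×5) is included at this height (perimeter 20.00 mm); the r=9 cylinder at (-3.5, 7) gives a regular 24-gon of circumradius 9 (constant along its height) (perimeter = 2·24·9.000·sin(180°/24) = 56.39 mm); Subtracting the remaining from the first: starting from the 5×5 cube, the r=9 cylinder at (-3.5, 7) partially overlaps it — only the 20.13 mm² overlap (of its 251.57 mm²) is removed, clipping the outline — boundary = 12.41 mm. Overall, the cross-section is a single solid region. Total boundary length (outer) = 12.41 mm.

12.41 mm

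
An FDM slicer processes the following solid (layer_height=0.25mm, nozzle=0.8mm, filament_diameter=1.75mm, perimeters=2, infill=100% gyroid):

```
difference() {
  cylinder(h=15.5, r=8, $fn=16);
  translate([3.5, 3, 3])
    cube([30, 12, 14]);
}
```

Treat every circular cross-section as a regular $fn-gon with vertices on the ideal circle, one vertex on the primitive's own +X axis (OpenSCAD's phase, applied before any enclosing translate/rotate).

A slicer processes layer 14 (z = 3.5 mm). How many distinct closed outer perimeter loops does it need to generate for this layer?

At z = 3.5 mm: the cylinder: section is a regular 16-gon, circumradius r=8; the 30×12 cube at (3.5, 3) contributes its full rectangle; Taking the first minus the rest: starting from the r=8 cylinder, the 30×12 cube at (3.5, 3) partially overlaps it — only the 9.64 mm² overlap (of its 360.00 mm²) is removed, clipping the outline — 1 connected region. The result has 1 disconnected region.

1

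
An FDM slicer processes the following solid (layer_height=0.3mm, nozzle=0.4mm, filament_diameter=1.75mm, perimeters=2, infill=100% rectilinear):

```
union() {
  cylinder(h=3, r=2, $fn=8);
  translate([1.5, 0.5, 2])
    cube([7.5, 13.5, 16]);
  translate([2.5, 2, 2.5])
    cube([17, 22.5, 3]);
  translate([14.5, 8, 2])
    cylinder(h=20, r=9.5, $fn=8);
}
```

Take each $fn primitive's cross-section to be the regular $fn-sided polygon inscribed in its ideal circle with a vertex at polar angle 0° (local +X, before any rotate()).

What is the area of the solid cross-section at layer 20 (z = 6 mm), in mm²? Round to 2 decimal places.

At z = 6 mm: the cylinder is absent (z outside [0, 3]); the cube at (1.5, 0.5) (footprint 7.5×13.5) is included at this height (area 101.25 mm²); the cube at (2.5, 2) does not reach this height (z outside [2.5, 5.5]); the cylinder at (14.5, 8): section is a regular 8-gon, circumradius r=9.5 (area = (8/2)·9.500²·sin(360°/8) = 255.27 mm²); Merging all regions: the regions partially overlap — summed areas 356.52 mm² minus the doubly-counted overlap 34.38 mm² gives 322.14 mm² — area = 322.14 mm². Overall, the cross-section is a single solid region. Net area = 322.14 mm².

322.14 mm²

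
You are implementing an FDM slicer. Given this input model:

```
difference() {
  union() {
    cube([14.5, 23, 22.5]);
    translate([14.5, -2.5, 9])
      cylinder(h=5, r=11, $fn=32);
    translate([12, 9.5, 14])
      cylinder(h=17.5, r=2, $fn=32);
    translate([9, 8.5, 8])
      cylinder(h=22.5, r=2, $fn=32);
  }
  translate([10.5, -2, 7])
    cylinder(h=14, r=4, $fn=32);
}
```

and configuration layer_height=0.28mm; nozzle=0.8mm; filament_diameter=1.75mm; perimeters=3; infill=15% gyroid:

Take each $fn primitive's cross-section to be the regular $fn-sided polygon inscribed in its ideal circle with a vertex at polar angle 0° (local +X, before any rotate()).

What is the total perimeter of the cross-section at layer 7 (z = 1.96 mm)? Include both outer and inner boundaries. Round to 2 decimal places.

75.00 mm

At z = 1.96 mm: the 14.5×23 cube contributes its full rectangle (perimeter 75.00 mm); the cylinder at (14.5, -2.5) is absent (z outside [9, 14]); the cylinder at (12, 9.5) does not reach this height (z outside [14, 31.5]); the cylinder at (9, 8.5) does not reach this height (z outside [8, 30.5]); Combining (union): only the 14.5×23 cube is present, so the union is just that shape — boundary = 75.00 mm; the cylinder at (10.5, -2) does not reach this height (z outside [7, 21]); Taking the first minus the rest: none of the subtracted shapes is present at this height, so the result so far is unchanged — boundary = 75.00 mm. Overall, the cross-section is a single solid region. Total boundary length (outer) = 75.00 mm.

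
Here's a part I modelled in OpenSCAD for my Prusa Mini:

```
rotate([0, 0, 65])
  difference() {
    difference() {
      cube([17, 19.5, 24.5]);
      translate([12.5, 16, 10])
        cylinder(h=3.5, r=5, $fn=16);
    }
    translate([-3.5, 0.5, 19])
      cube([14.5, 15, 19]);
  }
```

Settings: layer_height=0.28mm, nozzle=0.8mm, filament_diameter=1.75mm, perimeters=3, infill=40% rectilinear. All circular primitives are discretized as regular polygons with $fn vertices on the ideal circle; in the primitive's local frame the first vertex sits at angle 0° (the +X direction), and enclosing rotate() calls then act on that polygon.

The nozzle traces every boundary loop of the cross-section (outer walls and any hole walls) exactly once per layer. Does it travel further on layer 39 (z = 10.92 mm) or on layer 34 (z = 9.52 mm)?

layer 39 (z = 10.92 mm)

Layer 39 (z = 10.92): the cube (footprint 17×19.5) is included at this height (perimeter 73.00 mm); the r=5 cylinder at (12.5, 16) contributes a regular 16-gon of circumradius 5 (perimeter = 2·16·5.000·sin(180°/16) = 31.21 mm); Subtracting the remaining from the first: starting from the 17×19.5 cube, the r=5 cylinder at (12.5, 16) partially overlaps it — only the 68.44 mm² overlap (of its 76.54 mm²) is removed, clipping the outline — boundary = 80.69 mm; the cube at (-3.5, 0.5) is absent (z outside [19, 38]); Subtracting the remaining from the first: none of the subtracted shapes is present at this height, so the result so far is unchanged — boundary = 80.69 mm; (rotated 65° about Z; rotation is an isometry so areas/perimeters/island counts are preserved). So its perimeter = 80.69 mm. Layer 34 (z = 9.52): the cube (footprint 17×19.5) is included at this height (perimeter 73.00 mm); the cylinder at (12.5, 16) is absent (z outside [10, 13.5]); After the difference (first − rest): none of the subtracted shapes is present at this height, so the 17×19.5 cube is unchanged — boundary = 73.00 mm; the cube at (-3.5, 0.5) does not reach this height (z outside [19, 38]); Taking the first minus the rest: none of the subtracted shapes is present at this height, so the result so far is unchanged — boundary = 73.00 mm; (whole slice rotated 65° about Z — lengths, areas and connectivity unchanged). So its perimeter = 73.00 mm. Layer 39 is larger (80.69 vs 73.00 mm).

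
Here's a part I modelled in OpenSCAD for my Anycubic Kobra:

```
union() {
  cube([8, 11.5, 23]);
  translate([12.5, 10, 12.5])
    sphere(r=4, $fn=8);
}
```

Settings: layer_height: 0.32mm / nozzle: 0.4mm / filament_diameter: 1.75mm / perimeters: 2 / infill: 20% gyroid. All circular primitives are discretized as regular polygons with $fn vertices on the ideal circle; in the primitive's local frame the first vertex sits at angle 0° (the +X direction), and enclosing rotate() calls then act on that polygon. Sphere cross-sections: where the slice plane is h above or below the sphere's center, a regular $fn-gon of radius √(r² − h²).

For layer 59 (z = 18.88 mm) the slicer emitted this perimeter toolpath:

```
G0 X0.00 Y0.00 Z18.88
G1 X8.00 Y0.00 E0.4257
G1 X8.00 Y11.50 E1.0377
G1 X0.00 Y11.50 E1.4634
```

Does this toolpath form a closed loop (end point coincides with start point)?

Start point (G0): (0.00, 0.00). End point (last G1): the path does not return to the start — open.

no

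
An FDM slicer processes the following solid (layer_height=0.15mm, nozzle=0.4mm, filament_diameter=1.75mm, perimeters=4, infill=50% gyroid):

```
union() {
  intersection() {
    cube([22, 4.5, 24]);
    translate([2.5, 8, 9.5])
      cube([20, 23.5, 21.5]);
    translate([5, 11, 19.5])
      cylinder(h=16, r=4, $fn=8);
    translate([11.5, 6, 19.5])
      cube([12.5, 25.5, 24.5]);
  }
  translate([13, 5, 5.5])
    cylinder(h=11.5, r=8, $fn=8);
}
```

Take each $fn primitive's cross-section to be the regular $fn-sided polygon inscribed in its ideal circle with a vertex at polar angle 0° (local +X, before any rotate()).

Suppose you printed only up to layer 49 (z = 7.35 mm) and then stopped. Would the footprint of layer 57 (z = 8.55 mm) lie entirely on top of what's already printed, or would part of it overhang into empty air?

Compare the two slices. At z = 7.35: the cube is present — its section is the full 22×4.5 rectangle (area 99.00 mm²); the cube at (2.5, 8) is absent (z outside [9.5, 31]); the cylinder at (5, 11) is not intersected at this z (z outside [19.5, 35.5]); the cube at (11.5, 6) is absent (z outside [19.5, 44]); After intersecting: at least one operand is absent at this height, so nothing remains; the r=8 cylinder at (13, 5) contributes a regular 8-gon of circumradius 8 (area = (8/2)·8.000²·sin(360°/8) = 181.02 mm²); Combining (union): only the r=8 cylinder at (13, 5) is present, so the union is just that shape — area = 181.02 mm². At z = 8.55: the cube is present — its section is the full 22×4.5 rectangle (area 99.00 mm²); the cube at (2.5, 8) is absent (z outside [9.5, 31]); the cylinder at (5, 11) does not reach this height (z outside [19.5, 35.5]); the cube at (11.5, 6) is not intersected at this z (z outside [19.5, 44]); After intersecting: at least one operand is absent at this height, so nothing remains; the r=8 cylinder at (13, 5) contributes a regular 8-gon of circumradius 8 (area = (8/2)·8.000²·sin(360°/8) = 181.02 mm²); Combining (union): only the r=8 cylinder at (13, 5) is present, so the union is just that shape — area = 181.02 mm². Checking containment: the cross-section at z = 8.55 is a subset of the cross-section at z = 7.35.

entirely on top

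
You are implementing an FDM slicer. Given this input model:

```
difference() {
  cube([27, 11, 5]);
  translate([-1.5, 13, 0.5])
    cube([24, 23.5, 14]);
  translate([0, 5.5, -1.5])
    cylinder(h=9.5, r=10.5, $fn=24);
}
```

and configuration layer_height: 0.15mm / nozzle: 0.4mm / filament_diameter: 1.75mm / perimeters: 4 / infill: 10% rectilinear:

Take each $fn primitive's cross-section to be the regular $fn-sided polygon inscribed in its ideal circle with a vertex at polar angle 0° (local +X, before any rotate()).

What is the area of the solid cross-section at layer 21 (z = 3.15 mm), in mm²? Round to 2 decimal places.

At z = 3.15 mm: the cube is present — its section is the full 27×11 rectangle (area 297.00 mm²); the 24×23.5 cube at (-1.5, 13) contributes its full rectangle (area 564.00 mm²); the r=10.5 cylinder at (0, 5.5) contributes a regular 24-gon of circumradius 10.5 (area = (24/2)·10.500²·sin(360°/24) = 342.42 mm²); Taking the first minus the rest: starting from the 27×11 cube (297.00 mm²), the 24×23.5 cube at (-1.5, 13) misses the remaining region (no effect); the r=10.5 cylinder at (0, 5.5) partially overlaps it — only the 109.31 mm² overlap (of its 342.42 mm²) is removed, clipping the outline — area = 187.69 mm². Overall, the cross-section is a single solid region. Net area = 187.69 mm².

187.69 mm²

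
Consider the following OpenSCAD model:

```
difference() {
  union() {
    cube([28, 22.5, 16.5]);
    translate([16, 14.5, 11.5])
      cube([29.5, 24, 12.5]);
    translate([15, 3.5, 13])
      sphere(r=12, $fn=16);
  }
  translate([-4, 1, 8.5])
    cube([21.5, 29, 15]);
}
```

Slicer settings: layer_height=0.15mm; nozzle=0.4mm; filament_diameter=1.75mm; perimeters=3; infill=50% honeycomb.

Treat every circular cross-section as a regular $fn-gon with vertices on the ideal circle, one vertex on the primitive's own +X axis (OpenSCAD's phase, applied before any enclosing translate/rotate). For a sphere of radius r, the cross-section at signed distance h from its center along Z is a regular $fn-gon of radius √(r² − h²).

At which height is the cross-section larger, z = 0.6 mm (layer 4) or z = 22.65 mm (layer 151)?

Layer 4 (z = 0.6): the 28×22.5 cube contributes its full rectangle (area 630.00 mm²); the cube at (16, 14.5) is not intersected at this z (z outside [11.5, 24]); the sphere at (15, 3.5) does not reach this height (|z−center|=12.400 > r=12); Combining (union): only the 28×22.5 cube is present, so the union is just that shape — area = 630.00 mm²; the cube at (-4, 1) is not intersected at this z (z outside [8.5, 23.5]); Subtracting the remaining from the first: none of the subtracted shapes is present at this height, so that combined region is unchanged — area = 630.00 mm². So its area = 630.00 mm². Layer 151 (z = 22.65): the cube does not reach this height (z outside [0, 16.5]); the cube at (16, 14.5) (footprint 29.5×24) is included at this height (area 708.00 mm²); the r=12 sphere at (15, 3.5) contributes a regular 16-gon of circumradius √(12²−9.65²) = 7.133 (area = (16/2)·7.133²·sin(360°/16) = 155.76 mm²); Merging all regions: the 2 present regions are separate (no shared area or edge), so areas and boundary lengths simply add and each stays a separate island — area = 863.76 mm²; the 21.5×29 cube at (-4, 1) contributes its full rectangle (area 623.50 mm²); Taking the first minus the rest: starting from the result so far (863.76 mm²), the 21.5×29 cube at (-4, 1) partially overlaps it — only the 102.86 mm² overlap (of its 623.50 mm²) is removed, clipping the outline — area = 760.90 mm². So its area = 760.90 mm². Layer 151 is larger (760.90 vs 630.00 mm²).

layer 151 (z = 22.65 mm)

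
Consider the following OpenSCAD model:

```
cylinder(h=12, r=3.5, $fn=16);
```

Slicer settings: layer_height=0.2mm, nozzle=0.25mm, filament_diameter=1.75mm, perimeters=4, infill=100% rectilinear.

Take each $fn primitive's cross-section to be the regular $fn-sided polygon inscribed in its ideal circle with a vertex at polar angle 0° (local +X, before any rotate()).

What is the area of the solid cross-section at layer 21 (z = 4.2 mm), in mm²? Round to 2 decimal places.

At z = 4.2 mm: the r=3.5 cylinder contributes a regular 16-gon of circumradius 3.5 (area = (16/2)·3.500²·sin(360°/16) = 37.50 mm²). Overall, the cross-section is a single solid region. Net area = 37.50 mm².

37.50 mm²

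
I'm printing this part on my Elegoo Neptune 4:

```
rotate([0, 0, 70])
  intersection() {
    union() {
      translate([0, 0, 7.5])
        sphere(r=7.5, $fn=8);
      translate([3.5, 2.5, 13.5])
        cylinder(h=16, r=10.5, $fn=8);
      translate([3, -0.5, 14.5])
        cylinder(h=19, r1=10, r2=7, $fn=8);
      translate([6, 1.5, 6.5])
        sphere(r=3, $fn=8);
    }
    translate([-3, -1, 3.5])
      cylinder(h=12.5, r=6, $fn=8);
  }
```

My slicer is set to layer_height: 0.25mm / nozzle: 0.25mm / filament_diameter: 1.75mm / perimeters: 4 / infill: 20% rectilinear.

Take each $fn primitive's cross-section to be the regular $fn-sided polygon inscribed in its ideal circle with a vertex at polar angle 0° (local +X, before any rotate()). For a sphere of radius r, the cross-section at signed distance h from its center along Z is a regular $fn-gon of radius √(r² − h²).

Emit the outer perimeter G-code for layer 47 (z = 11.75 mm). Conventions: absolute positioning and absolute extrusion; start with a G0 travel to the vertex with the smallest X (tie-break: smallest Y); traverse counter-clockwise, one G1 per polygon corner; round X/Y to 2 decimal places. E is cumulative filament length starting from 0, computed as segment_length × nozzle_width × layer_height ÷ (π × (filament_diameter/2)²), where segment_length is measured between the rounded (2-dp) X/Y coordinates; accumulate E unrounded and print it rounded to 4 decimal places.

G0 X-5.67 Y-1.05 Z11.75
G1 X-5.60 Y-2.61 E0.0406
G1 X-2.11 Y-5.81 E0.1636
G1 X2.61 Y-5.60 E0.2864
G1 X5.43 Y-2.52 E0.3949
G1 X5.35 Y-0.63 E0.4440
G1 X1.97 Y2.48 E0.5634
G1 X-2.62 Y2.28 E0.6828
G1 X-5.67 Y-1.05 E0.8001

At z = 11.75 mm: the sphere: section is a regular 8-gon, circumradius = √(r²−h²) = √(7.5²−4.25²) = 6.180; the cylinder at (3.5, 2.5) does not reach this height (z outside [13.5, 29.5]); the cone at (3, -0.5) does not reach this height (z outside [14.5, 33.5]); the sphere at (6, 1.5) does not reach this height (|z−center|=5.250 > r=3); Merging all regions: only the r=7.5 sphere is present, so the union is just that shape — 1 connected region; the r=6 cylinder at (-3, -1) gives a regular 8-gon of circumradius 6 (constant along its height); Keeping only the common overlap: the r=6 cylinder at (-3, -1) partially overlaps the result so far; clipping to the common part keeps 69.00 mm² — 1 connected region; (whole slice rotated 70° about Z — lengths, areas and connectivity unchanged). The outline is a single polygon with 8 vertices. Extrusion per mm of travel: 0.25 × 0.25 / (π × 0.875²) = 0.025984. Accumulating E over each segment gives final E = 0.8001.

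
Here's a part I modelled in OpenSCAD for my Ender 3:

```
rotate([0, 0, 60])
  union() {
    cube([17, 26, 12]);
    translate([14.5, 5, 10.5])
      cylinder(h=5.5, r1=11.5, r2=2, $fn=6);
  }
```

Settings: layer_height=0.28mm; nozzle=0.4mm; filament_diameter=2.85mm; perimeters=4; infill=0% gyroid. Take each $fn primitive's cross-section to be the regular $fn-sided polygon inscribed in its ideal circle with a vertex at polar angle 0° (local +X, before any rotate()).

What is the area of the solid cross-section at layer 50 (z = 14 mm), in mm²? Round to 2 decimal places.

At z = 14 mm: the cube does not reach this height (z outside [0, 12]); the cone at (14.5, 5) contributes a regular 6-gon of circumradius 5.455 (interpolated between r1=11.5 and r2=2 at t=0.636) (area = (6/2)·5.455²·sin(360°/6) = 77.30 mm²); Merging all regions: only the cone at (14.5, 5) is present, so the union is just that shape — area = 77.30 mm²; (whole slice rotated 60° about Z — lengths, areas and connectivity unchanged). Overall, the cross-section is a single solid region. Net area = 77.30 mm².

77.30 mm²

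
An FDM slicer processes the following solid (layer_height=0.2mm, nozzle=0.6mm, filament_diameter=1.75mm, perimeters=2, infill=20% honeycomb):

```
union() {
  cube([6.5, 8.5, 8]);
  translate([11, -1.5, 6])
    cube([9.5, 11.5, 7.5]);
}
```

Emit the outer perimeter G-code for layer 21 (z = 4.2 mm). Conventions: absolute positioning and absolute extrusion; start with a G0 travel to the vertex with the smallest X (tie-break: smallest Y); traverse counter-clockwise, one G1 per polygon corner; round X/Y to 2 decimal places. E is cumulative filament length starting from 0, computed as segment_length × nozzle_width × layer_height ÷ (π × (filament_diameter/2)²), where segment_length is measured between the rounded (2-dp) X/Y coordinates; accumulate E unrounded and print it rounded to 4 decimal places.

G0 X0.00 Y0.00 Z4.20
G1 X6.50 Y0.00 E0.3243
G1 X6.50 Y8.50 E0.7484
G1 X0.00 Y8.50 E1.0726
G1 X0.00 Y0.00 E1.4967

At z = 4.2 mm: the cube is present — its section is the full 6.5×8.5 rectangle; the cube at (11, -1.5) is absent (z outside [6, 13.5]); Merging all regions: only the 6.5×8.5 cube is present, so the union is just that shape — 1 connected region. The outline is a single polygon with 4 vertices. Extrusion per mm of travel: 0.6 × 0.2 / (π × 0.875²) = 0.049890. Accumulating E over each segment gives final E = 1.4967.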